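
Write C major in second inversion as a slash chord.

Cmaj/G

Second inversion of C major has the fifth (G) in the bass. As a slash chord: Cmaj/G.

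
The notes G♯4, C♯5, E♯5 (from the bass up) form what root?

C#

G#, C#, E# are the tones of a C# major triad (C#–E#–G#), making C# the root.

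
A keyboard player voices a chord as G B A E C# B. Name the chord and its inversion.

Reducing to letter names: G, B, A, E, C#. These stack in thirds as A–C#–E–G–B — an A dominant ninth chord.
The lowest note is G, the seventh of the chord, so this is third inversion.

A dominant ninth, third inversion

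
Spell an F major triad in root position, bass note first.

F, A, C

F major is F–A–C. Root position puts the root (F) in the bass, with the remaining tones above: F, A, C.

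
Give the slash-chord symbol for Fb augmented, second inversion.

Second inversion of Fb augmented has the fifth (C) in the bass. As a slash chord: Fbaug/C.

Fbaug/C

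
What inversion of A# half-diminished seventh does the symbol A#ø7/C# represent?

first inversion

A#ø7/C# means A# half-diminished seventh with C# in the bass. C# is the third of A# half-diminished seventh (A#–C#–E–G#), so this is first inversion.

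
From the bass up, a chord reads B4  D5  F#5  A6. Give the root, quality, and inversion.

The distinct note names are B, D, F#, A. Stacked in thirds they read B–D–F#–A, which is a minor seventh chord on B.
With the root (B) in the bass, the chord is in root position (figured bass 7).

B minor seventh, root position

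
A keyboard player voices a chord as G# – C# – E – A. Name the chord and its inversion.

A major seventh, third inversion

The pitch classes G#, C#, E, A arrange in thirds as A–C#–E–G#: an A major seventh chord.
G# is the seventh of A major seventh; seventh in the bass means third inversion (figured bass 4/2).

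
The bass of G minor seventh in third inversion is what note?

F

In third inversion the seventh is lowest. For G minor seventh (G–Bb–D–F) that is F.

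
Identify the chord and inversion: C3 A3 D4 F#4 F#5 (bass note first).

D dominant seventh, third inversion

The pitch classes C, A, D, F# arrange in thirds as D–F#–A–C: a D dominant seventh chord.
C is the seventh of D dominant seventh; seventh in the bass means third inversion (figured bass 4/2).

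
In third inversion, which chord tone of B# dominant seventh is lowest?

A#

B# dominant seventh is B#–D##–F##–A#. Third inversion places the seventh in the bass: A#.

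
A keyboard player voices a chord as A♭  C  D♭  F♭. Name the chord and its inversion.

Db minor-major seventh, second inversion

Reducing to letter names: Ab, C, Db, Fb. These stack in thirds as Db–Fb–Ab–C — a Db minor-major seventh chord.
Ab is the fifth of Db minor-major seventh; fifth in the bass means second inversion (figured bass 4/3).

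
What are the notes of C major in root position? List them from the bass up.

The chord tones are C–E–G. With the root (C) lowest for root position: C, E, G.

C, E, G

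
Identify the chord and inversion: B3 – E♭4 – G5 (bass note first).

The distinct note names are B, Eb, G. Stacked in thirds they read Eb–G–B, which is an augmented triad on Eb.
With the fifth (B) in the bass, the chord is in second inversion (figured bass 6/4).

Eb augmented, second inversion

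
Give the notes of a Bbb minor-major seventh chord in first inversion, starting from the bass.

Dbb, Fb, Ab, Bbb

Spelling Bbb minor-major seventh: Bbb–Dbb–Fb–Ab. In first inversion the third is bass, giving Dbb, Fb, Ab, Bbb from the bottom.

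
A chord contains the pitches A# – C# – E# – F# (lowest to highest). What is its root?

F#

The distinct letter names are A#, C#, E#, F#. Arranged as a stack of thirds they read F#–A#–C#–E#, so F# is the root (an F# major seventh chord).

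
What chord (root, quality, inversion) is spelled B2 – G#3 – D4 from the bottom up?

The distinct note names are B, G#, D. Stacked in thirds they read G#–B–D, which is a diminished triad on G#.
The lowest note is B, the third of the chord, so this is first inversion (figured bass 6).

G# diminished, first inversion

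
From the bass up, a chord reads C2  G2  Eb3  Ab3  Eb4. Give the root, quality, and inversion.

Ab major seventh, first inversion

Reducing to letter names: C, G, Eb, Ab. These stack in thirds as Ab–C–Eb–G — an Ab major seventh chord.
With the third (C) in the bass, the chord is in first inversion (figured bass 6/5).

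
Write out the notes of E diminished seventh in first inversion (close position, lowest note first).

G, Bb, Db, E

Spelling E diminished seventh: E–G–Bb–Db. In first inversion the third is bass, giving G, Bb, Db, E from the bottom.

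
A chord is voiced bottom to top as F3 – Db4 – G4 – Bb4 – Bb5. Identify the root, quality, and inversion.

G half-diminished seventh, third inversion

Reducing to letter names: F, Db, G, Bb. These stack in thirds as G–Bb–Db–F — a G half-diminished seventh chord.
F is the seventh of G half-diminished seventh; seventh in the bass means third inversion (figured bass 4/2).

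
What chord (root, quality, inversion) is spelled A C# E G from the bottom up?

A dominant seventh, root position

Reducing to letter names: A, C#, E, G. These stack in thirds as A–C#–E–G — an A dominant seventh chord.
With the root (A) in the bass, the chord is in root position (figured bass 7).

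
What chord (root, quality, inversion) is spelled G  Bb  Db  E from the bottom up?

E diminished seventh, first inversion

The pitch classes G, Bb, Db, E arrange in thirds as E–G–Bb–Db: an E diminished seventh chord.
The lowest note is G, the third of the chord, so this is first inversion (figured bass 6/5).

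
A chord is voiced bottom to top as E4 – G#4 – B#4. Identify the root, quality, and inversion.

E augmented, root position

The distinct note names are E, G#, B#. Stacked in thirds they read E–G#–B#, which is an augmented triad on E.
With the root (E) in the bass, the chord is in root position (figured bass 5/3).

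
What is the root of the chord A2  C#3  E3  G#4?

The distinct letter names are A, C#, E, G#. Arranged as a stack of thirds they read A–C#–E–G#, so A is the root (an A major seventh chord).

A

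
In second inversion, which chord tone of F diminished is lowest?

In second inversion the fifth is lowest. For F diminished (F–Ab–Cb) that is Cb.

Cb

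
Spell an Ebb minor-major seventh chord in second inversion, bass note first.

Spelling Ebb minor-major seventh: Ebb–Gbb–Bbb–Db. In second inversion the fifth is bass, giving Bbb, Db, Ebb, Gbb from the bottom.

Bbb, Db, Ebb, Gbb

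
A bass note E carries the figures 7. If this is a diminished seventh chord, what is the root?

E

The figures 7 mean the root of the chord is in the bass. If E is the root of a diminished seventh chord, the root is E (chord tones E–G–Bb–Db).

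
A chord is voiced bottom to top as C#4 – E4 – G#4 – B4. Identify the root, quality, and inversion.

C# minor seventh, root position

Reducing to letter names: C#, E, G#, B. These stack in thirds as C#–E–G#–B — a C# minor seventh chord.
The lowest note is C#, the root of the chord, so this is root position (figured bass 7).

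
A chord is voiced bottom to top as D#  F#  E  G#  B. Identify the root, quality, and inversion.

The pitch classes D#, F#, E, G#, B arrange in thirds as E–G#–B–D#–F#: an E major ninth chord.
D# is the seventh of E major ninth; seventh in the bass means third inversion.

E major ninth, third inversion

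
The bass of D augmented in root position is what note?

D augmented is D–F#–A#. Root position places the root in the bass: D.

D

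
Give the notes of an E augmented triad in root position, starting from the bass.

The chord tones are E–G#–B#. With the root (E) lowest for root position: E, G#, B#.

E, G#, B#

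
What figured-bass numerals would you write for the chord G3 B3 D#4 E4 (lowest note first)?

6/5

The notes G, B, D#, E stack in thirds as E–G–B–D# — an E minor-major seventh chord. The bass G is the third, so this is first inversion: figured 6/5.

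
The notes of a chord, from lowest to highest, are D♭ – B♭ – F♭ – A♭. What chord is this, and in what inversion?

Bb half-diminished seventh, first inversion

The distinct note names are Db, Bb, Fb, Ab. Stacked in thirds they read Bb–Db–Fb–Ab, which is a half-diminished seventh chord on Bb.
Db is the third of Bb half-diminished seventh; third in the bass means first inversion (figured bass 6/5).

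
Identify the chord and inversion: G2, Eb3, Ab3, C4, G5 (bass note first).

The distinct note names are G, Eb, Ab, C. Stacked in thirds they read Ab–C–Eb–G, which is a major seventh chord on Ab.
G is the seventh of Ab major seventh; seventh in the bass means third inversion (figured bass 4/2).

Ab major seventh, third inversion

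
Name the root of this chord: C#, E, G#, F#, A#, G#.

F#

The distinct letter names are C#, E, G#, F#, A#. Arranged as a stack of thirds they read F#–A#–C#–E–G#, so F# is the root (an F# dominant ninth chord).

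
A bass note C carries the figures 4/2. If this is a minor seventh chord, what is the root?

The figures 4/2 mean the seventh of the chord is in the bass. If C is the seventh of a minor seventh chord, the root is D (chord tones D–F–A–C).

D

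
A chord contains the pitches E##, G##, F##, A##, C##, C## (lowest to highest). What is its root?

F##

E##, G##, F##, A##, C## are the tones of an F## major ninth chord (F##–A##–C##–E##–G##), making F## the root.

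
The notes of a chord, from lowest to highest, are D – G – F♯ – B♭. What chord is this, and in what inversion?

G minor-major seventh, second inversion

The distinct note names are D, G, F#, Bb. Stacked in thirds they read G–Bb–D–F#, which is a minor-major seventh chord on G.
D is the fifth of G minor-major seventh; fifth in the bass means second inversion (figured bass 4/3).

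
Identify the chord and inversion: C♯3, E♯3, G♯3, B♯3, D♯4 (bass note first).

C# major ninth, root position

Reducing to letter names: C#, E#, G#, B#, D#. These stack in thirds as C#–E#–G#–B#–D# — a C# major ninth chord.
With the root (C#) in the bass, the chord is in root position.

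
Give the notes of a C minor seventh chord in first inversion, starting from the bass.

Eb, G, Bb, C

C minor seventh is C–Eb–G–Bb. First inversion puts the third (Eb) in the bass, with the remaining tones above: Eb, G, Bb, C.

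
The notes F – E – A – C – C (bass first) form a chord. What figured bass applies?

7

The notes F, E, A, C stack in thirds as F–A–C–E — an F major seventh chord. The bass F is the root, so this is root position: figured 7.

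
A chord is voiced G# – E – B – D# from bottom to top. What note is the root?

E

G#, E, B, D# are the tones of an E major seventh chord (E–G#–B–D#), making E the root.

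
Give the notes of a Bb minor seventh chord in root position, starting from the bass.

Bb, Db, F, Ab

The chord tones are Bb–Db–F–Ab. With the root (Bb) lowest for root position: Bb, Db, F, Ab.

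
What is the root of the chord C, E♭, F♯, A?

F#

The distinct letter names are C, Eb, F#, A. Arranged as a stack of thirds they read F#–A–C–Eb, so F# is the root (an F# diminished seventh chord).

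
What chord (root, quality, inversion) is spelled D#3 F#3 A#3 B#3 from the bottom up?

B# half-diminished seventh, first inversion

The pitch classes D#, F#, A#, B# arrange in thirds as B#–D#–F#–A#: a B# half-diminished seventh chord.
D# is the third of B# half-diminished seventh; third in the bass means first inversion (figured bass 6/5).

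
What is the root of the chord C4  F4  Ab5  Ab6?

The distinct letter names are C, F, Ab. Arranged as a stack of thirds they read F–Ab–C, so F is the root (an F minor triad).

F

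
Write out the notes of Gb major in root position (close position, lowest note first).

Gb major is Gb–Bb–Db. Root position puts the root (Gb) in the bass, with the remaining tones above: Gb, Bb, Db.

Gb, Bb, Db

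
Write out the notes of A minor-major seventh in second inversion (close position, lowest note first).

The chord tones are A–C–E–G#. With the fifth (E) lowest for second inversion: E, G#, A, C.

E, G#, A, C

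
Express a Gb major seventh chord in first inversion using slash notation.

Gbmaj7/Bb

First inversion of Gb major seventh has the third (Bb) in the bass. As a slash chord: Gbmaj7/Bb.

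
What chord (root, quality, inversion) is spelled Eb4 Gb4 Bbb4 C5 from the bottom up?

C diminished seventh, first inversion

Reducing to letter names: Eb, Gb, Bbb, C. These stack in thirds as C–Eb–Gb–Bbb — a C diminished seventh chord.
Eb is the third of C diminished seventh; third in the bass means first inversion (figured bass 6/5).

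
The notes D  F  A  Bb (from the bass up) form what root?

Bb

D, F, A, Bb are the tones of a Bb major seventh chord (Bb–D–F–A), making Bb the root.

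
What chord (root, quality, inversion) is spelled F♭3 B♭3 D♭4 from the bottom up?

Bb diminished, second inversion

Reducing to letter names: Fb, Bb, Db. These stack in thirds as Bb–Db–Fb — a Bb diminished triad.
With the fifth (Fb) in the bass, the chord is in second inversion (figured bass 6/4).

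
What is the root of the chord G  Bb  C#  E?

G, Bb, C#, E are the tones of a C# diminished seventh chord (C#–E–G–Bb), making C# the root.

C#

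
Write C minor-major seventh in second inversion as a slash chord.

Cm(maj7)/G

Second inversion of C minor-major seventh has the fifth (G) in the bass. As a slash chord: Cm(maj7)/G.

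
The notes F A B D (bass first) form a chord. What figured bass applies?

4/3

The notes F, A, B, D stack in thirds as B–D–F–A — a B half-diminished seventh chord. The bass F is the fifth, so this is second inversion: figured 4/3.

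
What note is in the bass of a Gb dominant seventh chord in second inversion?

The fifth of Gb dominant seventh (Gb–Bb–Db–Fb) is Db; that is the bass in second inversion.

Db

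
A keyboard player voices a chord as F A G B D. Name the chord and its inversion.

The distinct note names are F, A, G, B, D. Stacked in thirds they read G–B–D–F–A, which is a dominant ninth chord on G.
With the seventh (F) in the bass, the chord is in third inversion.

G dominant ninth, third inversion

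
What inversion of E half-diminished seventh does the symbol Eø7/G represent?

Eø7/G means E half-diminished seventh with G in the bass. G is the third of E half-diminished seventh (E–G–Bb–D), so this is first inversion.

first inversion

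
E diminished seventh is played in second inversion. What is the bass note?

Bb

The fifth of E diminished seventh (E–G–Bb–Db) is Bb; that is the bass in second inversion.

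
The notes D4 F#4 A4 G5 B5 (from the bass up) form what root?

The distinct letter names are D, F#, A, G, B. Arranged as a stack of thirds they read G–B–D–F#–A, so G is the root (a G major ninth chord).

G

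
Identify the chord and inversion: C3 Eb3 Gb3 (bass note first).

C diminished, root position

Reducing to letter names: C, Eb, Gb. These stack in thirds as C–Eb–Gb — a C diminished triad.
With the root (C) in the bass, the chord is in root position (figured bass 5/3).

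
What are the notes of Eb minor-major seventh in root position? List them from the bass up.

Eb, Gb, Bb, D

Spelling Eb minor-major seventh: Eb–Gb–Bb–D. In root position the root is bass, giving Eb, Gb, Bb, D from the bottom.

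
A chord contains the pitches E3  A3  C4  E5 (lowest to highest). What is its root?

A

Reordering E, A, C into stacked thirds gives A–C–E; the bottom of that stack, A, is the root.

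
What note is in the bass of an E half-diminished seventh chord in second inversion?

The fifth of E half-diminished seventh (E–G–Bb–D) is Bb; that is the bass in second inversion.

Bb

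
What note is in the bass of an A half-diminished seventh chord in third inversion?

G

In third inversion the seventh is lowest. For A half-diminished seventh (A–C–Eb–G) that is G.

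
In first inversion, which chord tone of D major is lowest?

F#

D major is D–F#–A. First inversion places the third in the bass: F#.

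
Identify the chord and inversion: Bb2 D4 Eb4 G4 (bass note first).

The pitch classes Bb, D, Eb, G arrange in thirds as Eb–G–Bb–D: an Eb major seventh chord.
The lowest note is Bb, the fifth of the chord, so this is second inversion (figured bass 4/3).

Eb major seventh, second inversion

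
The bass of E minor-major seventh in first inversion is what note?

In first inversion the third is lowest. For E minor-major seventh (E–G–B–D#) that is G.

G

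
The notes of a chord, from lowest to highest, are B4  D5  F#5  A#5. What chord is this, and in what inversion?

B minor-major seventh, root position

The distinct note names are B, D, F#, A#. Stacked in thirds they read B–D–F#–A#, which is a minor-major seventh chord on B.
The lowest note is B, the root of the chord, so this is root position (figured bass 7).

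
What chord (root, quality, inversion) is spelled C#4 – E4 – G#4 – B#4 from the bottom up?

C# minor-major seventh, root position

Reducing to letter names: C#, E, G#, B#. These stack in thirds as C#–E–G#–B# — a C# minor-major seventh chord.
With the root (C#) in the bass, the chord is in root position (figured bass 7).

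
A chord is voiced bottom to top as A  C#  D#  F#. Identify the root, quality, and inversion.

D# half-diminished seventh, second inversion

The distinct note names are A, C#, D#, F#. Stacked in thirds they read D#–F#–A–C#, which is a half-diminished seventh chord on D#.
A is the fifth of D# half-diminished seventh; fifth in the bass means second inversion (figured bass 4/3).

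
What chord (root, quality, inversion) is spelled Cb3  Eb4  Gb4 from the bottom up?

Cb major, root position

Reducing to letter names: Cb, Eb, Gb. These stack in thirds as Cb–Eb–Gb — a Cb major triad.
Cb is the root of Cb major; root in the bass means root position (figured bass 5/3).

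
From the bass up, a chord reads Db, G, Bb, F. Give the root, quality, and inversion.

The pitch classes Db, G, Bb, F arrange in thirds as G–Bb–Db–F: a G half-diminished seventh chord.
The lowest note is Db, the fifth of the chord, so this is second inversion (figured bass 4/3).

G half-diminished seventh, second inversion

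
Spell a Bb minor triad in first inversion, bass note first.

Bb minor is Bb–Db–F. First inversion puts the third (Db) in the bass, with the remaining tones above: Db, F, Bb.

Db, F, Bb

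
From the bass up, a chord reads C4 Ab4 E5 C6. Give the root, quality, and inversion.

Ab augmented, first inversion

Reducing to letter names: C, Ab, E. These stack in thirds as Ab–C–E — an Ab augmented triad.
With the third (C) in the bass, the chord is in first inversion (figured bass 6).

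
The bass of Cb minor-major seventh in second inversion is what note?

Gb

Cb minor-major seventh is Cb–Ebb–Gb–Bb. Second inversion places the fifth in the bass: Gb.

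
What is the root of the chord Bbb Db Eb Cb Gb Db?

Reordering Bbb, Db, Eb, Cb, Gb into stacked thirds gives Cb–Eb–Gb–Bbb–Db; the bottom of that stack, Cb, is the root.

Cb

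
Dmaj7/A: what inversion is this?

Dmaj7/A means D major seventh with A in the bass. A is the fifth of D major seventh (D–F#–A–C#), so this is second inversion.

second inversion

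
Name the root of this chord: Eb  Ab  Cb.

Eb, Ab, Cb are the tones of an Ab minor triad (Ab–Cb–Eb), making Ab the root.

Ab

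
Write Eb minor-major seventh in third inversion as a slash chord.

Third inversion of Eb minor-major seventh has the seventh (D) in the bass. As a slash chord: Ebm(maj7)/D.

Ebm(maj7)/D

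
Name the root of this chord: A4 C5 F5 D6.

Reordering A, C, F, D into stacked thirds gives D–F–A–C; the bottom of that stack, D, is the root.

D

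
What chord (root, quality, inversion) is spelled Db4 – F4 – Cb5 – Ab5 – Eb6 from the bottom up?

Db dominant ninth, root position

The distinct note names are Db, F, Cb, Ab, Eb. Stacked in thirds they read Db–F–Ab–Cb–Eb, which is a dominant ninth chord on Db.
The lowest note is Db, the root of the chord, so this is root position.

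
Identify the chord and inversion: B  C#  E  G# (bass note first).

The distinct note names are B, C#, E, G#. Stacked in thirds they read C#–E–G#–B, which is a minor seventh chord on C#.
The lowest note is B, the seventh of the chord, so this is third inversion (figured bass 4/2).

C# minor seventh, third inversion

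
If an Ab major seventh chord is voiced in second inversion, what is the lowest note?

Eb

The fifth of Ab major seventh (Ab–C–Eb–G) is Eb; that is the bass in second inversion.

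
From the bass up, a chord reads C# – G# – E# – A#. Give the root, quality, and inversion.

Reducing to letter names: C#, G#, E#, A#. These stack in thirds as A#–C#–E#–G# — an A# minor seventh chord.
C# is the third of A# minor seventh; third in the bass means first inversion (figured bass 6/5).

A# minor seventh, first inversion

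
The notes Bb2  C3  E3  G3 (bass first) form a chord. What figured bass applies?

The notes Bb, C, E, G stack in thirds as C–E–G–Bb — a C dominant seventh chord. The bass Bb is the seventh, so this is third inversion: figured 4/2.

4/2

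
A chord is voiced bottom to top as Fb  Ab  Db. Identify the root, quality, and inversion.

The pitch classes Fb, Ab, Db arrange in thirds as Db–Fb–Ab: a Db minor triad.
The lowest note is Fb, the third of the chord, so this is first inversion (figured bass 6).

Db minor, first inversion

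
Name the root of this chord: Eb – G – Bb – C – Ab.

Reordering Eb, G, Bb, C, Ab into stacked thirds gives Ab–C–Eb–G–Bb; the bottom of that stack, Ab, is the root.

Ab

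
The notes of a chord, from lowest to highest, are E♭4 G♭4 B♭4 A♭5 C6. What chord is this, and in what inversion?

The pitch classes Eb, Gb, Bb, Ab, C arrange in thirds as Ab–C–Eb–Gb–Bb: an Ab dominant ninth chord.
With the fifth (Eb) in the bass, the chord is in second inversion.

Ab dominant ninth, second inversion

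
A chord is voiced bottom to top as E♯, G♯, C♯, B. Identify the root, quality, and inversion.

C# dominant seventh, first inversion

Reducing to letter names: E#, G#, C#, B. These stack in thirds as C#–E#–G#–B — a C# dominant seventh chord.
With the third (E#) in the bass, the chord is in first inversion (figured bass 6/5).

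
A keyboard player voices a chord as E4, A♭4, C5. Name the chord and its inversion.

The pitch classes E, Ab, C arrange in thirds as Ab–C–E: an Ab augmented triad.
With the fifth (E) in the bass, the chord is in second inversion (figured bass 6/4).

Ab augmented, second inversion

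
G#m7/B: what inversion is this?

G#m7/B means G# minor seventh with B in the bass. B is the third of G# minor seventh (G#–B–D#–F#), so this is first inversion.

first inversion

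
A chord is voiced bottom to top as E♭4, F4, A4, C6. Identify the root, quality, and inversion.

F dominant seventh, third inversion

The distinct note names are Eb, F, A, C. Stacked in thirds they read F–A–C–Eb, which is a dominant seventh chord on F.
With the seventh (Eb) in the bass, the chord is in third inversion (figured bass 4/2).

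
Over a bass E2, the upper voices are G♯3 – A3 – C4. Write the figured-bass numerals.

4/3

The notes E, G#, A, C stack in thirds as A–C–E–G# — an A minor-major seventh chord. The bass E is the fifth, so this is second inversion: figured 4/3.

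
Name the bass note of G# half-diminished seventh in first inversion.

B

In first inversion the third is lowest. For G# half-diminished seventh (G#–B–D–F#) that is B.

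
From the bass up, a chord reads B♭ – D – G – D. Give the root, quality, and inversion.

G minor, first inversion

Reducing to letter names: Bb, D, G. These stack in thirds as G–Bb–D — a G minor triad.
Bb is the third of G minor; third in the bass means first inversion (figured bass 6).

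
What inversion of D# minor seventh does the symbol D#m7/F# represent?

D#m7/F# means D# minor seventh with F# in the bass. F# is the third of D# minor seventh (D#–F#–A#–C#), so this is first inversion.

first inversion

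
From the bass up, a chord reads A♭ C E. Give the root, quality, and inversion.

The distinct note names are Ab, C, E. Stacked in thirds they read Ab–C–E, which is an augmented triad on Ab.
Ab is the root of Ab augmented; root in the bass means root position (figured bass 5/3).

Ab augmented, root position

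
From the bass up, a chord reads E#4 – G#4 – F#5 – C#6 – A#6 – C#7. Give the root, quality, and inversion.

Reducing to letter names: E#, G#, F#, C#, A#. These stack in thirds as F#–A#–C#–E#–G# — an F# major ninth chord.
E# is the seventh of F# major ninth; seventh in the bass means third inversion.

F# major ninth, third inversion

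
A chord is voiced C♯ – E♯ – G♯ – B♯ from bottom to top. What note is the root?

C#

The distinct letter names are C#, E#, G#, B#. Arranged as a stack of thirds they read C#–E#–G#–B#, so C# is the root (a C# major seventh chord).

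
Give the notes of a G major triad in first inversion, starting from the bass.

B, D, G

The chord tones are G–B–D. With the third (B) lowest for first inversion: B, D, G.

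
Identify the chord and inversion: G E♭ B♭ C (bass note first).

The pitch classes G, Eb, Bb, C arrange in thirds as C–Eb–G–Bb: a C minor seventh chord.
With the fifth (G) in the bass, the chord is in second inversion (figured bass 4/3).

C minor seventh, second inversion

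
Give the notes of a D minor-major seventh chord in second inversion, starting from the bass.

A, C#, D, F

D minor-major seventh is D–F–A–C#. Second inversion puts the fifth (A) in the bass, with the remaining tones above: A, C#, D, F.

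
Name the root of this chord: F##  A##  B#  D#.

The distinct letter names are F##, A##, B#, D#. Arranged as a stack of thirds they read B#–D#–F##–A##, so B# is the root (a B# minor-major seventh chord).

B#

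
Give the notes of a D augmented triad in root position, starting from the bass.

D, F#, A#

D augmented is D–F#–A#. Root position puts the root (D) in the bass, with the remaining tones above: D, F#, A#.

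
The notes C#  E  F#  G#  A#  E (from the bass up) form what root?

F#

Reordering C#, E, F#, G#, A# into stacked thirds gives F#–A#–C#–E–G#; the bottom of that stack, F#, is the root.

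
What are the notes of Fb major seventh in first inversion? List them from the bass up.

The chord tones are Fb–Ab–Cb–Eb. With the third (Ab) lowest for first inversion: Ab, Cb, Eb, Fb.

Ab, Cb, Eb, Fb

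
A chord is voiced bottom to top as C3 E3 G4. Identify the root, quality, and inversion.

The distinct note names are C, E, G. Stacked in thirds they read C–E–G, which is a major triad on C.
With the root (C) in the bass, the chord is in root position (figured bass 5/3).

C major, root position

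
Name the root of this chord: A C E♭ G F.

A, C, Eb, G, F are the tones of an F dominant ninth chord (F–A–C–Eb–G), making F the root.

F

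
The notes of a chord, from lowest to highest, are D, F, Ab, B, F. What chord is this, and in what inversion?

The pitch classes D, F, Ab, B arrange in thirds as B–D–F–Ab: a B diminished seventh chord.
The lowest note is D, the third of the chord, so this is first inversion (figured bass 6/5).

B diminished seventh, first inversion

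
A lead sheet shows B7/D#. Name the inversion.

B7/D# means B dominant seventh with D# in the bass. D# is the third of B dominant seventh (B–D#–F#–A), so this is first inversion.

first inversion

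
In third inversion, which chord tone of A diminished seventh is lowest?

Gb

The seventh of A diminished seventh (A–C–Eb–Gb) is Gb; that is the bass in third inversion.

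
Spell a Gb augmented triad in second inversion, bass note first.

Spelling Gb augmented: Gb–Bb–D. In second inversion the fifth is bass, giving D, Gb, Bb from the bottom.

D, Gb, Bb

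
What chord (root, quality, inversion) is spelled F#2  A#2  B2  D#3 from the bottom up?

B major seventh, second inversion

Reducing to letter names: F#, A#, B, D#. These stack in thirds as B–D#–F#–A# — a B major seventh chord.
The lowest note is F#, the fifth of the chord, so this is second inversion (figured bass 4/3).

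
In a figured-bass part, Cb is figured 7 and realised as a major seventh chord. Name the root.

The figures 7 mean the root of the chord is in the bass. If Cb is the root of a major seventh chord, the root is Cb (chord tones Cb–Eb–Gb–Bb).

Cb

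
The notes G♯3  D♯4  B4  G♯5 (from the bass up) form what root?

Reordering G#, D#, B into stacked thirds gives G#–B–D#; the bottom of that stack, G#, is the root.

G#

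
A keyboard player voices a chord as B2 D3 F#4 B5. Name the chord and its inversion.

B minor, root position

The pitch classes B, D, F# arrange in thirds as B–D–F#: a B minor triad.
With the root (B) in the bass, the chord is in root position (figured bass 5/3).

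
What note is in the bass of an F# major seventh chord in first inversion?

The third of F# major seventh (F#–A#–C#–E#) is A#; that is the bass in first inversion.

A#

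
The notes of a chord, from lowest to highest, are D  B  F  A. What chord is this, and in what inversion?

B half-diminished seventh, first inversion

The distinct note names are D, B, F, A. Stacked in thirds they read B–D–F–A, which is a half-diminished seventh chord on B.
D is the third of B half-diminished seventh; third in the bass means first inversion (figured bass 6/5).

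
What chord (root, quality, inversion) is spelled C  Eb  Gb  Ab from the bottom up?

The distinct note names are C, Eb, Gb, Ab. Stacked in thirds they read Ab–C–Eb–Gb, which is a dominant seventh chord on Ab.
With the third (C) in the bass, the chord is in first inversion (figured bass 6/5).

Ab dominant seventh, first inversion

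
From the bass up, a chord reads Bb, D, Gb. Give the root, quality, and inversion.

Gb augmented, first inversion

The distinct note names are Bb, D, Gb. Stacked in thirds they read Gb–Bb–D, which is an augmented triad on Gb.
With the third (Bb) in the bass, the chord is in first inversion (figured bass 6).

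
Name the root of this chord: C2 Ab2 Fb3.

The distinct letter names are C, Ab, Fb. Arranged as a stack of thirds they read Fb–Ab–C, so Fb is the root (an Fb augmented triad).

Fb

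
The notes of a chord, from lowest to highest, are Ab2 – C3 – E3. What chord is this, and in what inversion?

Ab augmented, root position

Reducing to letter names: Ab, C, E. These stack in thirds as Ab–C–E — an Ab augmented triad.
The lowest note is Ab, the root of the chord, so this is root position (figured bass 5/3).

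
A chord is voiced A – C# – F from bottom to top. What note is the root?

F

The distinct letter names are A, C#, F. Arranged as a stack of thirds they read F–A–C#, so F is the root (an F augmented triad).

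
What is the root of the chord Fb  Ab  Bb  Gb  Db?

Gb

Fb, Ab, Bb, Gb, Db are the tones of a Gb dominant ninth chord (Gb–Bb–Db–Fb–Ab), making Gb the root.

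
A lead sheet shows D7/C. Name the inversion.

third inversion

D7/C means D dominant seventh with C in the bass. C is the seventh of D dominant seventh (D–F#–A–C), so this is third inversion.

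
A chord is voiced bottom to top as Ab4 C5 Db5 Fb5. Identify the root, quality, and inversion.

The distinct note names are Ab, C, Db, Fb. Stacked in thirds they read Db–Fb–Ab–C, which is a minor-major seventh chord on Db.
Ab is the fifth of Db minor-major seventh; fifth in the bass means second inversion (figured bass 4/3).

Db minor-major seventh, second inversion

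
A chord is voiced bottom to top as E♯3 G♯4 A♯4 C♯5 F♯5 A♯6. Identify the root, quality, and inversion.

Reducing to letter names: E#, G#, A#, C#, F#. These stack in thirds as F#–A#–C#–E#–G# — an F# major ninth chord.
The lowest note is E#, the seventh of the chord, so this is third inversion.

F# major ninth, third inversion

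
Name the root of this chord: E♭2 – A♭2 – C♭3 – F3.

F

Reordering Eb, Ab, Cb, F into stacked thirds gives F–Ab–Cb–Eb; the bottom of that stack, F, is the root.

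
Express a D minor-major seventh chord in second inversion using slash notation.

Dm(maj7)/A

Second inversion of D minor-major seventh has the fifth (A) in the bass. As a slash chord: Dm(maj7)/A.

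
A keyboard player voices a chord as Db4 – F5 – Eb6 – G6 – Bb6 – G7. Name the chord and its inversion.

Eb dominant ninth, third inversion

The distinct note names are Db, F, Eb, G, Bb. Stacked in thirds they read Eb–G–Bb–Db–F, which is a dominant ninth chord on Eb.
With the seventh (Db) in the bass, the chord is in third inversion.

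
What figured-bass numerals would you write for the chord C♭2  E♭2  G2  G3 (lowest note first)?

5/3

The notes Cb, Eb, G stack in thirds as Cb–Eb–G — a Cb augmented triad. The bass Cb is the root, so this is root position: figured 5/3.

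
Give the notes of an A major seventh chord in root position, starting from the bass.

A, C#, E, G#

The chord tones are A–C#–E–G#. With the root (A) lowest for root position: A, C#, E, G#.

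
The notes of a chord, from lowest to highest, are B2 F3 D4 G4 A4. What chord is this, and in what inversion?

Reducing to letter names: B, F, D, G, A. These stack in thirds as G–B–D–F–A — a G dominant ninth chord.
With the third (B) in the bass, the chord is in first inversion.

G dominant ninth, first inversion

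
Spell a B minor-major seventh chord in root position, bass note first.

B, D, F#, A#

B minor-major seventh is B–D–F#–A#. Root position puts the root (B) in the bass, with the remaining tones above: B, D, F#, A#.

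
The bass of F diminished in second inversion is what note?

The fifth of F diminished (F–Ab–Cb) is Cb; that is the bass in second inversion.

Cb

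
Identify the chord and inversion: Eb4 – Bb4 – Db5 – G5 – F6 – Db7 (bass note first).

Reducing to letter names: Eb, Bb, Db, G, F. These stack in thirds as Eb–G–Bb–Db–F — an Eb dominant ninth chord.
Eb is the root of Eb dominant ninth; root in the bass means root position.

Eb dominant ninth, root position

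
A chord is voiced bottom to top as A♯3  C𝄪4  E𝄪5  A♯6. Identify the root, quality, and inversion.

A# augmented, root position

The pitch classes A#, C##, E## arrange in thirds as A#–C##–E##: an A# augmented triad.
The lowest note is A#, the root of the chord, so this is root position (figured bass 5/3).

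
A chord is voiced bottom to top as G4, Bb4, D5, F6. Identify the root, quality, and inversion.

G minor seventh, root position

Reducing to letter names: G, Bb, D, F. These stack in thirds as G–Bb–D–F — a G minor seventh chord.
The lowest note is G, the root of the chord, so this is root position (figured bass 7).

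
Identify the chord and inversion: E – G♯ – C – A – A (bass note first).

A minor-major seventh, second inversion

The pitch classes E, G#, C, A arrange in thirds as A–C–E–G#: an A minor-major seventh chord.
E is the fifth of A minor-major seventh; fifth in the bass means second inversion (figured bass 4/3).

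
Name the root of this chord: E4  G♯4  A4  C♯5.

The distinct letter names are E, G#, A, C#. Arranged as a stack of thirds they read A–C#–E–G#, so A is the root (an A major seventh chord).

A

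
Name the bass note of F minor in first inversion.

In first inversion the third is lowest. For F minor (F–Ab–C) that is Ab.

Ab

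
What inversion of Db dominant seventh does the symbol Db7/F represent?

Db7/F means Db dominant seventh with F in the bass. F is the third of Db dominant seventh (Db–F–Ab–Cb), so this is first inversion.

first inversion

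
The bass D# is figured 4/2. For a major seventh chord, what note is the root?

The figures 4/2 mean the seventh of the chord is in the bass. If D# is the seventh of a major seventh chord, the root is E (chord tones E–G#–B–D#).

E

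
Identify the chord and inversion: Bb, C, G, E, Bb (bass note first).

C dominant seventh, third inversion

The distinct note names are Bb, C, G, E. Stacked in thirds they read C–E–G–Bb, which is a dominant seventh chord on C.
Bb is the seventh of C dominant seventh; seventh in the bass means third inversion (figured bass 4/2).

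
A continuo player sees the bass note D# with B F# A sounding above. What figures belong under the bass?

The notes D#, B, F#, A stack in thirds as B–D#–F#–A — a B dominant seventh chord. The bass D# is the third, so this is first inversion: figured 6/5.

6/5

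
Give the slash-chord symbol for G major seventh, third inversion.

Third inversion of G major seventh has the seventh (F#) in the bass. As a slash chord: Gmaj7/F#.

Gmaj7/F#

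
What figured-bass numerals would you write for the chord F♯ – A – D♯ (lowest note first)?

The notes F#, A, D# stack in thirds as D#–F#–A — a D# diminished triad. The bass F# is the third, so this is first inversion: figured 6.

6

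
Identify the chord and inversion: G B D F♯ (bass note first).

G major seventh, root position

Reducing to letter names: G, B, D, F#. These stack in thirds as G–B–D–F# — a G major seventh chord.
With the root (G) in the bass, the chord is in root position (figured bass 7).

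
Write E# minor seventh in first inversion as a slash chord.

E#m7/G#

First inversion of E# minor seventh has the third (G#) in the bass. As a slash chord: E#m7/G#.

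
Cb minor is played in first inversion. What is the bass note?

In first inversion the third is lowest. For Cb minor (Cb–Ebb–Gb) that is Ebb.

Ebb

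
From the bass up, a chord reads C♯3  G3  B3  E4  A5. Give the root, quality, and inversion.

A dominant ninth, first inversion

Reducing to letter names: C#, G, B, E, A. These stack in thirds as A–C#–E–G–B — an A dominant ninth chord.
The lowest note is C#, the third of the chord, so this is first inversion.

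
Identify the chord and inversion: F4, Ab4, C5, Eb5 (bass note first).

Reducing to letter names: F, Ab, C, Eb. These stack in thirds as F–Ab–C–Eb — an F minor seventh chord.
F is the root of F minor seventh; root in the bass means root position (figured bass 7).

F minor seventh, root position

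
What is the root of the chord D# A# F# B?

Reordering D#, A#, F#, B into stacked thirds gives B–D#–F#–A#; the bottom of that stack, B, is the root.

B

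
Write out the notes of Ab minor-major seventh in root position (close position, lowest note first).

Ab minor-major seventh is Ab–Cb–Eb–G. Root position puts the root (Ab) in the bass, with the remaining tones above: Ab, Cb, Eb, G.

Ab, Cb, Eb, G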